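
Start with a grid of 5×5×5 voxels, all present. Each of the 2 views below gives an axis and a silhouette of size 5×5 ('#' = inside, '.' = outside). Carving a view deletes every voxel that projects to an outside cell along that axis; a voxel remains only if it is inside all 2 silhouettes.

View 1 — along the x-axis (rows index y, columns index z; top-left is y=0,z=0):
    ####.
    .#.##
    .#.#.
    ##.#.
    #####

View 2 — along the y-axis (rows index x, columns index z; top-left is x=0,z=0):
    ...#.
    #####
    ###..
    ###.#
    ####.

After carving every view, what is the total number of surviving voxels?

|visual hull| = 59

full grid |V| = 125
  1. axis=0 (YZ plane), |mask|=17  ⇒  voxels=85
  2. axis=1 (XZ plane), |mask|=17  ⇒  voxels=59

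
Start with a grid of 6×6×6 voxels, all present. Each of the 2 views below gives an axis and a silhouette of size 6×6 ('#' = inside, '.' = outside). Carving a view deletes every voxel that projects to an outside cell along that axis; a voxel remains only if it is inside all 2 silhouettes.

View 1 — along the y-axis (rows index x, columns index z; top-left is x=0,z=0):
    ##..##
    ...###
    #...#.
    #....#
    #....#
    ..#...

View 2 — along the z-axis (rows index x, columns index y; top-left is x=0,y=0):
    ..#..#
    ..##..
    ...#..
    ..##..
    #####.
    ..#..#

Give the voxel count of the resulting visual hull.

remaining voxels: 32

start: 6×6×6 = 216 voxels
carve view 1 (along y, XZ-mask fill 14/36): 84 voxels remain
carve view 2 (along z, XY-mask fill 14/36): 32 voxels remain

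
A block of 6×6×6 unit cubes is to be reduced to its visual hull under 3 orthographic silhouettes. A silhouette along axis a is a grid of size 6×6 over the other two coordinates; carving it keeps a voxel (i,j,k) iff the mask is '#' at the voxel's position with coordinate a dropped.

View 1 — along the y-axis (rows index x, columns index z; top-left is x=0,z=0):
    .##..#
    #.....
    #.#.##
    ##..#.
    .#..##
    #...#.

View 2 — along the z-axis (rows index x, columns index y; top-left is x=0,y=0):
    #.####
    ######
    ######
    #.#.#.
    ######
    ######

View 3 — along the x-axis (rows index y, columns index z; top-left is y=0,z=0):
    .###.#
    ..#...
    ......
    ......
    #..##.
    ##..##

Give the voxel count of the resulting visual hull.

voxel count = 28

before carving: 216 voxels (6×6×6)
carve view 1 (along y, XZ-mask fill 16/36): 96 voxels remain
carve view 2 (along z, XY-mask fill 32/36): 84 voxels remain
carve view 3 (along x, YZ-mask fill 12/36): 28 voxels remain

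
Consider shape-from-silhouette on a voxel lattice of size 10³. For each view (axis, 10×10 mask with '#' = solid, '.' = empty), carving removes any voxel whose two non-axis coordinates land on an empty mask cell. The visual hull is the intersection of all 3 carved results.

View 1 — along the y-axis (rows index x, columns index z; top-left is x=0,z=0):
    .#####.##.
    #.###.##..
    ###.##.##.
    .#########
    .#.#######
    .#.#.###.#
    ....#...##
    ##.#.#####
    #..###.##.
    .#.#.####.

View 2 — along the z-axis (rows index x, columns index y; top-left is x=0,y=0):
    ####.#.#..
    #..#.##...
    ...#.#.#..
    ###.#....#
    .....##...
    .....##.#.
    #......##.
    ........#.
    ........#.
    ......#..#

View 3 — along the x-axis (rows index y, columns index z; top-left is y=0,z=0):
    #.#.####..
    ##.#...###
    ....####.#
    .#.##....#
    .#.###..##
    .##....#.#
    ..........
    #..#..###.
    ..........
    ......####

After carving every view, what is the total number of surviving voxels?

initial block: 10^3 = 1000
V1 y: intersect with XZ mask (66 set) -- 660 left
V2 z: intersect with XY mask (30 set) -- 201 left
V3 x: intersect with YZ mask (40 set) -- 73 left

voxel count = 73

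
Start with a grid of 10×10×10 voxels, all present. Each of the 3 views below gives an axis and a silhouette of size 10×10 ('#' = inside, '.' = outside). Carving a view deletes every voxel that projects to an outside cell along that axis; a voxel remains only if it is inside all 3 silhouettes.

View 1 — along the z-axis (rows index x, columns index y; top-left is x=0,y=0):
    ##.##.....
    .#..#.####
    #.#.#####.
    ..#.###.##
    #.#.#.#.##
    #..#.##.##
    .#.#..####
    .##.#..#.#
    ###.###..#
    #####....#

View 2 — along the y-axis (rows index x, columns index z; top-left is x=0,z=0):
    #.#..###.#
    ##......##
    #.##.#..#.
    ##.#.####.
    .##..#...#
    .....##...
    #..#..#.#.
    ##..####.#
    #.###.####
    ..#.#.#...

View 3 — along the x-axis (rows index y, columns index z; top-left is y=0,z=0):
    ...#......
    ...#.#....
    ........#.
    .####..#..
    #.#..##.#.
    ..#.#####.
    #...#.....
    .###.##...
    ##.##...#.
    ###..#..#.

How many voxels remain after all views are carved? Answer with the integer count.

102 voxels

full grid |V| = 1000
  1. axis=2 (XY plane), |mask|=59  ⇒  voxels=590
  2. axis=1 (XZ plane), |mask|=50  ⇒  voxels=294
  3. axis=0 (YZ plane), |mask|=37  ⇒  voxels=102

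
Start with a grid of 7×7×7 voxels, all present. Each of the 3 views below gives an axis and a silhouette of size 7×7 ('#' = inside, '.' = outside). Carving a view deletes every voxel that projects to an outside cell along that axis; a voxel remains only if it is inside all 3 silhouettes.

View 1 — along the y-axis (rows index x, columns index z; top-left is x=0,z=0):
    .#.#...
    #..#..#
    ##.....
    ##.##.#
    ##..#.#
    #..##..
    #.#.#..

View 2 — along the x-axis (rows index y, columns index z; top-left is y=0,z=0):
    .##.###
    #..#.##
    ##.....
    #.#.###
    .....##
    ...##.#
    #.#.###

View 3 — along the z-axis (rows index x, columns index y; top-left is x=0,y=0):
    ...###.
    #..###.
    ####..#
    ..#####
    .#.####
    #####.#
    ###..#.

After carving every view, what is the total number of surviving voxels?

voxel count = 49

start: 7×7×7 = 343 voxels
carve view 1 (along y, XZ-mask fill 22/49): 154 voxels remain
carve view 2 (along x, YZ-mask fill 26/49): 77 voxels remain
carve view 3 (along z, XY-mask fill 32/49): 49 voxels remain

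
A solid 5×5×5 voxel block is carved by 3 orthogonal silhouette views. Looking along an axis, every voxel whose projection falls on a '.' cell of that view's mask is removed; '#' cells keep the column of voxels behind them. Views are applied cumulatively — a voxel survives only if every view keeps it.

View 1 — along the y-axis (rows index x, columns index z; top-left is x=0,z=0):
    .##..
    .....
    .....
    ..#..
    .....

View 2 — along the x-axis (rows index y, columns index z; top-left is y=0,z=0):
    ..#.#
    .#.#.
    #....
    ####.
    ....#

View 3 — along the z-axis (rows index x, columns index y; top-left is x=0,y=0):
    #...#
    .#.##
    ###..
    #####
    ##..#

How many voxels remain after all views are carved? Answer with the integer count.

initial block: 5^3 = 125
step 1: project along y, AND mask (3/25) → |grid| = 15
step 2: project along x, AND mask (10/25) → |grid| = 6
step 3: project along z, AND mask (16/25) → |grid| = 3

|visual hull| = 3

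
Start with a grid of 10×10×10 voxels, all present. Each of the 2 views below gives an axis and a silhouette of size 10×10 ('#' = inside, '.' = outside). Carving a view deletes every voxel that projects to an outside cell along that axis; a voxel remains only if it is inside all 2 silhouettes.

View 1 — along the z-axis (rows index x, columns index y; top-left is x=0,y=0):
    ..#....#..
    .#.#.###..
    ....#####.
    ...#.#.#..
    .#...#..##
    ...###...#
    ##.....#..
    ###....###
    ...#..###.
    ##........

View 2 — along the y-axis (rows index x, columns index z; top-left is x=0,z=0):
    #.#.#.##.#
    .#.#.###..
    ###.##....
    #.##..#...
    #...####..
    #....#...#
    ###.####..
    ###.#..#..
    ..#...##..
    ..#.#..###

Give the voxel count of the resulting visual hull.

|visual hull| = 179

start: 10×10×10 = 1000 voxels
[1] z-view keeps 38 columns → grid now 380
[2] y-view keeps 48 columns → grid now 179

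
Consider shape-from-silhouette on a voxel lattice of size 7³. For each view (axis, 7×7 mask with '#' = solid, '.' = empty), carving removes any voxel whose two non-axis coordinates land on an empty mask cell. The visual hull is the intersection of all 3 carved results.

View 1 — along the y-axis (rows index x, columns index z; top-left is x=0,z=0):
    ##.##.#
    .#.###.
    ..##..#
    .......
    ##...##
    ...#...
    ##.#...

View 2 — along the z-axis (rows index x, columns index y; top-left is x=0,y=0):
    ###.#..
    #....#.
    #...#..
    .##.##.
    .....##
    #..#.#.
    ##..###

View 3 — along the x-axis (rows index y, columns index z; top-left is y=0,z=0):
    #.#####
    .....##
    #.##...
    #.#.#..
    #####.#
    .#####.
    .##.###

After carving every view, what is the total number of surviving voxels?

start: 7×7×7 = 343 voxels
after view 1 [y-axis, 20 of 49 cells solid] → remaining = 140
after view 2 [z-axis, 22 of 49 cells solid] → remaining = 60
after view 3 [x-axis, 30 of 49 cells solid] → remaining = 40

remaining voxels: 40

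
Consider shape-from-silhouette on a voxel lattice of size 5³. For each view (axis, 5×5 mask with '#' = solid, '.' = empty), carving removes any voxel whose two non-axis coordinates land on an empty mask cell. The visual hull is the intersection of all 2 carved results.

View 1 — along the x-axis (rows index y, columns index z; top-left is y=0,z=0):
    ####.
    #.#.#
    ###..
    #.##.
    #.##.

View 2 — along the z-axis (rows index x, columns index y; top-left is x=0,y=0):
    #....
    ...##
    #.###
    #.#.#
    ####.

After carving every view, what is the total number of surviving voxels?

start: 5×5×5 = 125 voxels
V1 x: intersect with YZ mask (16 set) -- 80 left
V2 z: intersect with XY mask (14 set) -- 46 left

46 voxels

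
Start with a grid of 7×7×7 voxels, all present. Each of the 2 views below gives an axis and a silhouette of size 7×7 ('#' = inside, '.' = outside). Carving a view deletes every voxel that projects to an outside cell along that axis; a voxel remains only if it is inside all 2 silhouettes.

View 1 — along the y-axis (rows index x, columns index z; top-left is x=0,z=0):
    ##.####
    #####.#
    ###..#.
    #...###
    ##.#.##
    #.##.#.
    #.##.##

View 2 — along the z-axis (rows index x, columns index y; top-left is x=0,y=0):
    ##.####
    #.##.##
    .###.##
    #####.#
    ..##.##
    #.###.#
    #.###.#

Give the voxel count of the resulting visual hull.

initial block: 7^3 = 343
[1] y-view keeps 34 columns → grid now 238
[2] z-view keeps 36 columns → grid now 175

voxel count = 175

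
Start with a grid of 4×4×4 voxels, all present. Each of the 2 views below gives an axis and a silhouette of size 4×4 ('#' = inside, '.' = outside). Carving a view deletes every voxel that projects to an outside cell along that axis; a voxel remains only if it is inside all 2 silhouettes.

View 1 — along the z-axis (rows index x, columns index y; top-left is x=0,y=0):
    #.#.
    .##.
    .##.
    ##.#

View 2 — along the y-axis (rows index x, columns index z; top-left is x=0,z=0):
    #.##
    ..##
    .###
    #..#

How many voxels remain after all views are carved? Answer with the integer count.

initial block: 4^3 = 64
carve view 1 (along z, XY-mask fill 9/16): 36 voxels remain
carve view 2 (along y, XZ-mask fill 10/16): 22 voxels remain

|visual hull| = 22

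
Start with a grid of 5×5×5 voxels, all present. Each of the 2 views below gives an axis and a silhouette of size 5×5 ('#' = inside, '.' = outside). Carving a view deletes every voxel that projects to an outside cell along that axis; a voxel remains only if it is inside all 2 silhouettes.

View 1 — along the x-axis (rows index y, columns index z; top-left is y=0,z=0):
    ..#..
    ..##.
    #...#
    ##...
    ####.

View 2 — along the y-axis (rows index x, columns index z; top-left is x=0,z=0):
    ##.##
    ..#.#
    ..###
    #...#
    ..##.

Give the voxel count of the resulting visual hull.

before carving: 125 voxels (5×5×5)
after view 1 [x-axis, 11 of 25 cells solid] → remaining = 55
after view 2 [y-axis, 13 of 25 cells solid] → remaining = 27

remaining voxels: 27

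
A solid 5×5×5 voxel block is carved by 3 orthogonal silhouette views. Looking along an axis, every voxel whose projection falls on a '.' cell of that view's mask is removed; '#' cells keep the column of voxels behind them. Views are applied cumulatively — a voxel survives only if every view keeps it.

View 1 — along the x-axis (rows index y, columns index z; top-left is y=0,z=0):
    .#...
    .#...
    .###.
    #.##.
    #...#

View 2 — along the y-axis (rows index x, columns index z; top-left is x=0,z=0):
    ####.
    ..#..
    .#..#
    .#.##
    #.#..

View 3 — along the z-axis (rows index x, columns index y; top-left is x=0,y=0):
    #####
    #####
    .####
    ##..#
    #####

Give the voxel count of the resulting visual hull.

|visual hull| = 21

before carving: 125 voxels (5×5×5)
step 1: project along x, AND mask (10/25) → |grid| = 50
step 2: project along y, AND mask (12/25) → |grid| = 25
step 3: project along z, AND mask (22/25) → |grid| = 21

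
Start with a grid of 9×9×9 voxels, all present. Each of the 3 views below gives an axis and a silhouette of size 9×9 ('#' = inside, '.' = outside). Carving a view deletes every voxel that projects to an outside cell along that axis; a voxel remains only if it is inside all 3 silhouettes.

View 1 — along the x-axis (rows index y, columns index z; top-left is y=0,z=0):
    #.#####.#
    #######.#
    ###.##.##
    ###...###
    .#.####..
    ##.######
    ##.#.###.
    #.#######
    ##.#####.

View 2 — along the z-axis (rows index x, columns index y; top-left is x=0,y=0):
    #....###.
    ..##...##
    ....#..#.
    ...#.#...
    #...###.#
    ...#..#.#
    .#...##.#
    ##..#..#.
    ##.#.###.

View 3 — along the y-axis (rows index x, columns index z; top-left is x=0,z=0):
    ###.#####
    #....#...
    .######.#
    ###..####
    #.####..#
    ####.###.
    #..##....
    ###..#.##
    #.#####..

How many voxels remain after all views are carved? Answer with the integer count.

|visual hull| = 150

start: 9×9×9 = 729 voxels
after view 1 [x-axis, 62 of 81 cells solid] → remaining = 558
after view 2 [z-axis, 34 of 81 cells solid] → remaining = 236
after view 3 [y-axis, 52 of 81 cells solid] → remaining = 150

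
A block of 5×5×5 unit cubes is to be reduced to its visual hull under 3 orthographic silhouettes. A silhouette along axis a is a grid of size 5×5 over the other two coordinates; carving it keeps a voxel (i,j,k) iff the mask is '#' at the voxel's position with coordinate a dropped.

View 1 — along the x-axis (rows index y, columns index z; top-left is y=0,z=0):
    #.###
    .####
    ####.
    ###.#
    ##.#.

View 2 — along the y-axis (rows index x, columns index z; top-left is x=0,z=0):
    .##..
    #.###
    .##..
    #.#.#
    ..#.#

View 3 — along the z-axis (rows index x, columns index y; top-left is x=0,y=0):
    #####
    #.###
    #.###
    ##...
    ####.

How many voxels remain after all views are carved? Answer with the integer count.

voxel count = 38

full grid |V| = 125
step 1: project along x, AND mask (19/25) → |grid| = 95
step 2: project along y, AND mask (13/25) → |grid| = 49
step 3: project along z, AND mask (19/25) → |grid| = 38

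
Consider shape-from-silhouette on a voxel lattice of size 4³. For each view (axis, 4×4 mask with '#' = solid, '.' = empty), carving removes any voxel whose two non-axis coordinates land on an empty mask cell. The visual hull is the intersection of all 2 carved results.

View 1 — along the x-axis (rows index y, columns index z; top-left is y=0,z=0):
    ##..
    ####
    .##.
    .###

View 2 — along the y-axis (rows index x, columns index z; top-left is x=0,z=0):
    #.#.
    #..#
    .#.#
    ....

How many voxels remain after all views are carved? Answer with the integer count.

|visual hull| = 15

start: 4×4×4 = 64 voxels
step 1: project along x, AND mask (11/16) → |grid| = 44
step 2: project along y, AND mask (6/16) → |grid| = 15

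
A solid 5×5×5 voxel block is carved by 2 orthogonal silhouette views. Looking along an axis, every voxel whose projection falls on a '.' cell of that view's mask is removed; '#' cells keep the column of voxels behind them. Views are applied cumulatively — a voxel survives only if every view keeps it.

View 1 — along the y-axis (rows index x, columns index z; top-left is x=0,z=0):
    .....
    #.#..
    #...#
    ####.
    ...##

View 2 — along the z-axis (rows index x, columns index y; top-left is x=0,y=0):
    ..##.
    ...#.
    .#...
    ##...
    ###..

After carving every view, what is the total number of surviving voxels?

voxel count = 18

full grid |V| = 125
[1] y-view keeps 10 columns → grid now 50
[2] z-view keeps 9 columns → grid now 18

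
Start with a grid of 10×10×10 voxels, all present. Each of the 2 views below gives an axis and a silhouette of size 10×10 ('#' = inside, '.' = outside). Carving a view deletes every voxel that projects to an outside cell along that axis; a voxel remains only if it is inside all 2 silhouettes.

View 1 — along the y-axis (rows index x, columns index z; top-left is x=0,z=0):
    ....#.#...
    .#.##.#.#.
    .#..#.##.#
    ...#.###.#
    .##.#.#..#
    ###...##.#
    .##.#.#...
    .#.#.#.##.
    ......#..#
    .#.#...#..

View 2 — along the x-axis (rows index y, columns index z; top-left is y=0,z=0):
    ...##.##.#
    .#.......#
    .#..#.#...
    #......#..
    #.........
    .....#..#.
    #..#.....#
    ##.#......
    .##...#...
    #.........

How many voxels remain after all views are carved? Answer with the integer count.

initial block: 10^3 = 1000
carve view 1 (along y, XZ-mask fill 42/100): 420 voxels remain
carve view 2 (along x, YZ-mask fill 25/100): 111 voxels remain

|visual hull| = 111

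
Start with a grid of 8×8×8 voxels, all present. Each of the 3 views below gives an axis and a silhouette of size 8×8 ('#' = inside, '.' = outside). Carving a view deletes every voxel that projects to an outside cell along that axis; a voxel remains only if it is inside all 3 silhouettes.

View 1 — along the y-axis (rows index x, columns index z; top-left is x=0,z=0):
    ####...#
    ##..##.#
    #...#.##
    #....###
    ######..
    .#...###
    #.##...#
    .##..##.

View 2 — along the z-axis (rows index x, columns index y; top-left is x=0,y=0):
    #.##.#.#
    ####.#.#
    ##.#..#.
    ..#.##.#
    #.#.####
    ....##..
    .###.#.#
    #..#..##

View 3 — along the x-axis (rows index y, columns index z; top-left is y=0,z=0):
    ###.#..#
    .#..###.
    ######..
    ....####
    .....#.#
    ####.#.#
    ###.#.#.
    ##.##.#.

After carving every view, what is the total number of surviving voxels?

full grid |V| = 512
after view 1 [y-axis, 36 of 64 cells solid] → remaining = 288
after view 2 [z-axis, 36 of 64 cells solid] → remaining = 167
after view 3 [x-axis, 37 of 64 cells solid] → remaining = 106

106 voxels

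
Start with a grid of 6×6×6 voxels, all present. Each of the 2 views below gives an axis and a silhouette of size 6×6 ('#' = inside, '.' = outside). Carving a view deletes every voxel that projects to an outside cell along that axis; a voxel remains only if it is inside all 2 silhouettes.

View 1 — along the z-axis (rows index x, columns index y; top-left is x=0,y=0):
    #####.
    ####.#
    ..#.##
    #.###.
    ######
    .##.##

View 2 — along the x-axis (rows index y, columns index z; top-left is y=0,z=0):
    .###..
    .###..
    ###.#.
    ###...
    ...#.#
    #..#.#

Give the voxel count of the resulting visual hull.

initial block: 6^3 = 216
step 1: project along z, AND mask (27/36) → |grid| = 162
step 2: project along x, AND mask (18/36) → |grid| = 82

voxel count = 82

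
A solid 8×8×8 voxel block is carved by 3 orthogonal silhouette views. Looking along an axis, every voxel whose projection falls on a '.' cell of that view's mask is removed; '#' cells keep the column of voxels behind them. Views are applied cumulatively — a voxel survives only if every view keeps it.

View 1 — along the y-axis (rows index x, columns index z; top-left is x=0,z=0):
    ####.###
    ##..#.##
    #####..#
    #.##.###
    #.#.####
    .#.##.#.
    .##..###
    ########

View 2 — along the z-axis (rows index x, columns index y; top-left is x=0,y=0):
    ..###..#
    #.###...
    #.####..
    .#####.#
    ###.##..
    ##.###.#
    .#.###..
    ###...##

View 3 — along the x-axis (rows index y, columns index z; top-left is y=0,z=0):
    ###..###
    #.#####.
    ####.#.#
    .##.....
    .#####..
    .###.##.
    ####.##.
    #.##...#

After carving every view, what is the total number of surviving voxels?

|visual hull| = 139

full grid |V| = 512
after view 1 [y-axis, 47 of 64 cells solid] → remaining = 376
after view 2 [z-axis, 39 of 64 cells solid] → remaining = 228
after view 3 [x-axis, 40 of 64 cells solid] → remaining = 139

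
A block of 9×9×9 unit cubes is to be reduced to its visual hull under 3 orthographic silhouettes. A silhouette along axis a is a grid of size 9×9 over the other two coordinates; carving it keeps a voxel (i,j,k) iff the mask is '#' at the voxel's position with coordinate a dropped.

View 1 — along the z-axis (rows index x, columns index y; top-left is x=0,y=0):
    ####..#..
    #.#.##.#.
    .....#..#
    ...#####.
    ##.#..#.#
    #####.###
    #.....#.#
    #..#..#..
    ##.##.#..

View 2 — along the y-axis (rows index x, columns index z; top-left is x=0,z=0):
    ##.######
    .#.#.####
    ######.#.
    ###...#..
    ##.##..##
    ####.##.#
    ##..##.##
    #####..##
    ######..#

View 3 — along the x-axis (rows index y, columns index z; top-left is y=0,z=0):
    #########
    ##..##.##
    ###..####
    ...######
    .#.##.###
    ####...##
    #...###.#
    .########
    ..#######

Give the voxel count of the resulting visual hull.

start: 9×9×9 = 729 voxels
carve view 1 (along z, XY-mask fill 41/81): 369 voxels remain
carve view 2 (along y, XZ-mask fill 58/81): 264 voxels remain
carve view 3 (along x, YZ-mask fill 60/81): 192 voxels remain

voxel count = 192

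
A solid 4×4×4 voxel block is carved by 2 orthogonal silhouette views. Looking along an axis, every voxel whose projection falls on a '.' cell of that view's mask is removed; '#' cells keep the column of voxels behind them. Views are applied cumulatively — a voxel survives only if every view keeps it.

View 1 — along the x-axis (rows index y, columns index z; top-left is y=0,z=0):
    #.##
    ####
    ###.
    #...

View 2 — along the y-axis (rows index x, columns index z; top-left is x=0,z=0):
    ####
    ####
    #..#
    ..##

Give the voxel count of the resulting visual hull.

33 voxels

full grid |V| = 64
V1 x: intersect with YZ mask (11 set) -- 44 left
V2 y: intersect with XZ mask (12 set) -- 33 left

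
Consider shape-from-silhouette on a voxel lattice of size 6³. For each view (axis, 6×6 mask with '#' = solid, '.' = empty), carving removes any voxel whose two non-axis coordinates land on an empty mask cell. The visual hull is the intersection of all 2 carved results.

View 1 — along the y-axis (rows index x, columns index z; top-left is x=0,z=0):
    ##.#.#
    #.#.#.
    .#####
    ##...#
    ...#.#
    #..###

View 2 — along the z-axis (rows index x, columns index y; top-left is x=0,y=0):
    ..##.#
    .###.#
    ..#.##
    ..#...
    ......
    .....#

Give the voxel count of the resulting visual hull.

full grid |V| = 216
  1. axis=1 (XZ plane), |mask|=21  ⇒  voxels=126
  2. axis=2 (XY plane), |mask|=12  ⇒  voxels=46

remaining voxels: 46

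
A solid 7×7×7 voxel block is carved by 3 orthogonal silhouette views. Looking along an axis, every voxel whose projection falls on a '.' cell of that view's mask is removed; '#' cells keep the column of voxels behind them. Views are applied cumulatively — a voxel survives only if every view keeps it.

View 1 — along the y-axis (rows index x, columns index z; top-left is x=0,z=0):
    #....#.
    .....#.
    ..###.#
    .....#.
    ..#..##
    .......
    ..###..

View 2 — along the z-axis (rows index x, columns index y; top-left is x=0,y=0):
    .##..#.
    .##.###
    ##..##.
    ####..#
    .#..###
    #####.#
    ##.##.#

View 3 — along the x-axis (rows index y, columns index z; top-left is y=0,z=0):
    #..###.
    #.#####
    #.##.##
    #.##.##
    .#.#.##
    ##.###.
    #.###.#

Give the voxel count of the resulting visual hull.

voxel count = 43

start: 7×7×7 = 343 voxels
step 1: project along y, AND mask (14/49) → |grid| = 98
step 2: project along z, AND mask (32/49) → |grid| = 59
step 3: project along x, AND mask (34/49) → |grid| = 43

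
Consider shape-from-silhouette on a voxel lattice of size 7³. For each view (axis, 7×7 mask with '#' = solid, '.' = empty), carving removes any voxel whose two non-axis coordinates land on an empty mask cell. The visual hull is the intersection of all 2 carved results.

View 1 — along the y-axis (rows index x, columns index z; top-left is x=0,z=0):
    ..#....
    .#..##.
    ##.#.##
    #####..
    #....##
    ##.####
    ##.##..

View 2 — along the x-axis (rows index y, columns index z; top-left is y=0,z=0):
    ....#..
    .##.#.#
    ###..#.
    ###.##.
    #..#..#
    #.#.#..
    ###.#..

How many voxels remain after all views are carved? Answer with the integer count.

full grid |V| = 343
step 1: project along y, AND mask (27/49) → |grid| = 189
step 2: project along x, AND mask (24/49) → |grid| = 93

remaining voxels: 93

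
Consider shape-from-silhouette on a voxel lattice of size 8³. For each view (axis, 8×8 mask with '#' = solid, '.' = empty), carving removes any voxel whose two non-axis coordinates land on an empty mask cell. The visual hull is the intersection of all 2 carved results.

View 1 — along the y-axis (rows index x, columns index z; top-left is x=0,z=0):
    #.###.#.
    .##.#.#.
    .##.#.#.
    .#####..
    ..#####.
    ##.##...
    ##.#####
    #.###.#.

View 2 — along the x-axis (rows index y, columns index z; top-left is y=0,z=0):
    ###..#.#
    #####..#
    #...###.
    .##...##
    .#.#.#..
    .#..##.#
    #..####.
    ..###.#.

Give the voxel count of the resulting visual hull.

|visual hull| = 172

before carving: 512 voxels (8×8×8)
V1 y: intersect with XZ mask (39 set) -- 312 left
V2 x: intersect with YZ mask (35 set) -- 172 left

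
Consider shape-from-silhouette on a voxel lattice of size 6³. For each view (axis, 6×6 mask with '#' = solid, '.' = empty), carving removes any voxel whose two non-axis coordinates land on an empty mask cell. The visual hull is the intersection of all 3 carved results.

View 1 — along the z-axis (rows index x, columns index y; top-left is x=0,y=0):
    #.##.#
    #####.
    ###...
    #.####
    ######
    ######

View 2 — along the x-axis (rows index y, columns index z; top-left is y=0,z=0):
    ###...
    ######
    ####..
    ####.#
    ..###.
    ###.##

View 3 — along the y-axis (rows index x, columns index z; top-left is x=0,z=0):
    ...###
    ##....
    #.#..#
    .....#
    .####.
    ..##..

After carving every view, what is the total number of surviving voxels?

initial block: 6^3 = 216
step 1: project along z, AND mask (29/36) → |grid| = 174
step 2: project along x, AND mask (26/36) → |grid| = 123
step 3: project along y, AND mask (15/36) → |grid| = 50

50 voxels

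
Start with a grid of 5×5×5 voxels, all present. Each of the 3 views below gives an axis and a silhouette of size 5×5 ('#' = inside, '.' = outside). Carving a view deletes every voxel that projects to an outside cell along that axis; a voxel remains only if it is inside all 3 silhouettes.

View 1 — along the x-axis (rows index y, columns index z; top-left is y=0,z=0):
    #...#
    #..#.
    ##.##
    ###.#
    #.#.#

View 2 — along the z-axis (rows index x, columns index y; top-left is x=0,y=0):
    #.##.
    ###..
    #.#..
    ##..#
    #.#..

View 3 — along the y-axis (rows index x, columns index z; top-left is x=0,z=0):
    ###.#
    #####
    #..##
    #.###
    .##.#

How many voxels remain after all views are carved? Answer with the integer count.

remaining voxels: 32

start: 5×5×5 = 125 voxels
  1. axis=0 (YZ plane), |mask|=15  ⇒  voxels=75
  2. axis=2 (XY plane), |mask|=13  ⇒  voxels=37
  3. axis=1 (XZ plane), |mask|=19  ⇒  voxels=32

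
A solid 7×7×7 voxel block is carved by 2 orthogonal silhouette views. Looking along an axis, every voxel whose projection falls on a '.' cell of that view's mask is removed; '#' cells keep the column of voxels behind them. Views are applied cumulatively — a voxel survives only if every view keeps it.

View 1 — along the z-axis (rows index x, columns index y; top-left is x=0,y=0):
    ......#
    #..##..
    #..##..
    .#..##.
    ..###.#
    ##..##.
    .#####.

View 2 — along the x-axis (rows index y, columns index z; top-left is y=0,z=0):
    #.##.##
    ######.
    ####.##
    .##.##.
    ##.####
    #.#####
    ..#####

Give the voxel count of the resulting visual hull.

125 voxels

start: 7×7×7 = 343 voxels
  1. axis=2 (XY plane), |mask|=23  ⇒  voxels=161
  2. axis=0 (YZ plane), |mask|=38  ⇒  voxels=125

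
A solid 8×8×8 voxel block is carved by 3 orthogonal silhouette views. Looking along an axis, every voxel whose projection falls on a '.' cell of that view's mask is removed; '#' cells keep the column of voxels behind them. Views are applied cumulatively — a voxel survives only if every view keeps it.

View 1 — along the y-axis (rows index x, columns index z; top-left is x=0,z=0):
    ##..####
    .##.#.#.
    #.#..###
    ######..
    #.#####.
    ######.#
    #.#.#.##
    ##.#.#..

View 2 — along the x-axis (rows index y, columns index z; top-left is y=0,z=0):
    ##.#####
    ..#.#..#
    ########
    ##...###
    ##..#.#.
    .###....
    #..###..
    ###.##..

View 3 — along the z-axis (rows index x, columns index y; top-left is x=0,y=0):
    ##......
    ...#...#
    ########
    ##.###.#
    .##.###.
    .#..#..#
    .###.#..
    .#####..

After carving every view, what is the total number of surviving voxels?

108 voxels

start: 8×8×8 = 512 voxels
carve view 1 (along y, XZ-mask fill 43/64): 344 voxels remain
carve view 2 (along x, YZ-mask fill 39/64): 214 voxels remain
carve view 3 (along z, XY-mask fill 35/64): 108 voxels remain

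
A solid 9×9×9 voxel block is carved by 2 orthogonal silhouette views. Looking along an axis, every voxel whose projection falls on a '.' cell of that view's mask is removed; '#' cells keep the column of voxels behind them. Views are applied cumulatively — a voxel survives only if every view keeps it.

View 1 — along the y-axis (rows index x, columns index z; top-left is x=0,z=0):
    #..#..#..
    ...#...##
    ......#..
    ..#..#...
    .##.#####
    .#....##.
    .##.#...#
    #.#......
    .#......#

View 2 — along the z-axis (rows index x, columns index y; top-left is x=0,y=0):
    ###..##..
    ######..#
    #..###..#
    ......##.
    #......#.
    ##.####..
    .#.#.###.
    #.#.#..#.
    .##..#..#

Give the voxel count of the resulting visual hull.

remaining voxels: 113

full grid |V| = 729
V1 y: intersect with XZ mask (27 set) -- 243 left
V2 z: intersect with XY mask (40 set) -- 113 left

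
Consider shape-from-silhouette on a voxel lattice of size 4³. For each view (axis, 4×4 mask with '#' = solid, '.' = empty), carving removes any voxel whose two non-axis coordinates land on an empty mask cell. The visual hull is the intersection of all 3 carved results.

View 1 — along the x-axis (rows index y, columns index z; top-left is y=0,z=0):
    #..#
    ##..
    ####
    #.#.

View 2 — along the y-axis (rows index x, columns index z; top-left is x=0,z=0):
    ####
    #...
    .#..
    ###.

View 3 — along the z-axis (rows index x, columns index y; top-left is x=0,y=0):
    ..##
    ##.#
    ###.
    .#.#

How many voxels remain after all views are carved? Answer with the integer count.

voxel count = 15

full grid |V| = 64
V1 x: intersect with YZ mask (10 set) -- 40 left
V2 y: intersect with XZ mask (9 set) -- 24 left
V3 z: intersect with XY mask (10 set) -- 15 left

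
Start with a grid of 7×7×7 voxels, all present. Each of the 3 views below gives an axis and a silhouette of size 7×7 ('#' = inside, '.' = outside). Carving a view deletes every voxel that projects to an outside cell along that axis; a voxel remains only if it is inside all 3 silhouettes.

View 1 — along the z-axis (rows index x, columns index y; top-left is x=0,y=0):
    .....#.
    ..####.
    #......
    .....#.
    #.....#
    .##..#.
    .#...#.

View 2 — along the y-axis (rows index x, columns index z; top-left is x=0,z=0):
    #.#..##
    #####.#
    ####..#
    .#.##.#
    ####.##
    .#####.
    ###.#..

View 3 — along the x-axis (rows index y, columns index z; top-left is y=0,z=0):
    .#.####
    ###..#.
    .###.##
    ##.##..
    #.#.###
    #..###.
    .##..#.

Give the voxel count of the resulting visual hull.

voxel count = 44

start: 7×7×7 = 343 voxels
carve view 1 (along z, XY-mask fill 14/49): 98 voxels remain
carve view 2 (along y, XZ-mask fill 34/49): 72 voxels remain
carve view 3 (along x, YZ-mask fill 30/49): 44 voxels remain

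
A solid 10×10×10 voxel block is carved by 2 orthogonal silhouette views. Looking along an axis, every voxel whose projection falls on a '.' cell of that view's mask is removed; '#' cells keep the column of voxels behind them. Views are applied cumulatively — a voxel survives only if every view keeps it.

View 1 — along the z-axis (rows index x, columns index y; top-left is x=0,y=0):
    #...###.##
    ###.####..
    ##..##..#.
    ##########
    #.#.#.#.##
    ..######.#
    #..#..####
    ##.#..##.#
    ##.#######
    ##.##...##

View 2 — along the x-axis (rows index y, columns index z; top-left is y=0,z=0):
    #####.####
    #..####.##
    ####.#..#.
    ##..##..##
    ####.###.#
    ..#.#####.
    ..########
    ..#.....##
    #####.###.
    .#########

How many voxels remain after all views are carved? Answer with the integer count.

initial block: 10^3 = 1000
V1 z: intersect with XY mask (68 set) -- 680 left
V2 x: intersect with YZ mask (70 set) -- 493 left

remaining voxels: 493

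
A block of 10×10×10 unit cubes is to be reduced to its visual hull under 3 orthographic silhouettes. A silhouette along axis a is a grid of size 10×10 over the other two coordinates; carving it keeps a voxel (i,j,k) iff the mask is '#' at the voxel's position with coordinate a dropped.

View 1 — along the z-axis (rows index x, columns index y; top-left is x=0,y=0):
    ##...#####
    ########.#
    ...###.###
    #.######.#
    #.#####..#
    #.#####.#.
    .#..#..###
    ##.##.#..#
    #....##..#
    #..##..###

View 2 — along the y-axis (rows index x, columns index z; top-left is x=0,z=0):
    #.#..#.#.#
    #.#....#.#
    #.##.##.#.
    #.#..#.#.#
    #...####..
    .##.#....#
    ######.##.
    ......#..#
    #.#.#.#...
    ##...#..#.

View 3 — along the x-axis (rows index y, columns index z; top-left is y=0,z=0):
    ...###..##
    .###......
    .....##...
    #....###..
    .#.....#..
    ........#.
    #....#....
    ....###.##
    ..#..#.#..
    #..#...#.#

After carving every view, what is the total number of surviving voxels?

94 voxels

initial block: 10^3 = 1000
step 1: project along z, AND mask (65/100) → |grid| = 650
step 2: project along y, AND mask (47/100) → |grid| = 302
step 3: project along x, AND mask (31/100) → |grid| = 94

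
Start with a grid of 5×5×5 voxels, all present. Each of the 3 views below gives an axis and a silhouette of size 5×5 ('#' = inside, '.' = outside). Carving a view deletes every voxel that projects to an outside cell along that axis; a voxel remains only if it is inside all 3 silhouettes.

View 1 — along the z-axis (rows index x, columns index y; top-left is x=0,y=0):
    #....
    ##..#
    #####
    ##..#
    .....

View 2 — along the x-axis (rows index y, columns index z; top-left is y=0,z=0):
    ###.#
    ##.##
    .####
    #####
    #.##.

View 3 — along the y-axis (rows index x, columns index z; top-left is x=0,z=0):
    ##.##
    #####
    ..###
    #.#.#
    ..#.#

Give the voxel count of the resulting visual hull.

start: 5×5×5 = 125 voxels
step 1: project along z, AND mask (12/25) → |grid| = 60
step 2: project along x, AND mask (20/25) → |grid| = 46
step 3: project along y, AND mask (17/25) → |grid| = 33

voxel count = 33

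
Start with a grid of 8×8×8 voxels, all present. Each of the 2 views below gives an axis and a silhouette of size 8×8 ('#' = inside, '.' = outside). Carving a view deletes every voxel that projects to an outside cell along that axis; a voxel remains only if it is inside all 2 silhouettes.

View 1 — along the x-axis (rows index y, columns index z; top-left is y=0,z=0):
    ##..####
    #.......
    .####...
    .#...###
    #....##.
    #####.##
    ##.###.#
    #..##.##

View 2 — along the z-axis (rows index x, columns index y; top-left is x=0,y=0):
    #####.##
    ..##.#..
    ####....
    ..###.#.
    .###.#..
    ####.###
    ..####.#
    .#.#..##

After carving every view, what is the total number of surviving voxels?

164 voxels

initial block: 8^3 = 512
carve view 1 (along x, YZ-mask fill 36/64): 288 voxels remain
carve view 2 (along z, XY-mask fill 38/64): 164 voxels remain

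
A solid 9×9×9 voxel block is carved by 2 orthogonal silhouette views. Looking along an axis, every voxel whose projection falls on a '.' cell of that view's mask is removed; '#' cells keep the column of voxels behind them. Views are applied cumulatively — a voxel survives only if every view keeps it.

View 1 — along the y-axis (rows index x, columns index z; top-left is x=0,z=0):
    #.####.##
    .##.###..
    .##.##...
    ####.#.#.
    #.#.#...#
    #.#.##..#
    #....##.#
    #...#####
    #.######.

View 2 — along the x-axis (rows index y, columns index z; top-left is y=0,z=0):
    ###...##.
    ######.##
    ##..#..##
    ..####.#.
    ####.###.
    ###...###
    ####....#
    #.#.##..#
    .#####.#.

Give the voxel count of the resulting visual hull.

initial block: 9^3 = 729
after view 1 [y-axis, 48 of 81 cells solid] → remaining = 432
after view 2 [x-axis, 52 of 81 cells solid] → remaining = 281

remaining voxels: 281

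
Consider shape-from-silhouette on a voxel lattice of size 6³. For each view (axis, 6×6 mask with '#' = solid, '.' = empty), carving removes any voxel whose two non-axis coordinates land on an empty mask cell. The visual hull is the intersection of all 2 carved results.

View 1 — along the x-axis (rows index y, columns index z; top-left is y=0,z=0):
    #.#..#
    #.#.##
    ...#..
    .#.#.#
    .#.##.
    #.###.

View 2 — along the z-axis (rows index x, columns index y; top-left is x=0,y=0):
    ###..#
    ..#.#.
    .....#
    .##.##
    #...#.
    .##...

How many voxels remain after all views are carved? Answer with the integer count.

|visual hull| = 43

before carving: 216 voxels (6×6×6)
[1] x-view keeps 18 columns → grid now 108
[2] z-view keeps 15 columns → grid now 43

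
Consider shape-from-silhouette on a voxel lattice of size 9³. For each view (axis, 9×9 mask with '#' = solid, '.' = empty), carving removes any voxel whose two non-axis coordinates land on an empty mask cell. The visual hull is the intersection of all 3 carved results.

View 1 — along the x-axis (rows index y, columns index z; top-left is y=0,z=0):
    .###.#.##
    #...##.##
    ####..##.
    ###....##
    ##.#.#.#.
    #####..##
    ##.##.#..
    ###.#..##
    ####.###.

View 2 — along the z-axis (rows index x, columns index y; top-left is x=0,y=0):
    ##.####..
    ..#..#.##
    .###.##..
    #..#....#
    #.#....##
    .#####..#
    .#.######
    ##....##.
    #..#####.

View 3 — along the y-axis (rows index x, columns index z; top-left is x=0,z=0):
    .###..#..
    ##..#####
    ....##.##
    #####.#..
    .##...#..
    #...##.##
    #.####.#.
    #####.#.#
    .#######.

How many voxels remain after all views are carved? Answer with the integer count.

|visual hull| = 154

before carving: 729 voxels (9×9×9)
[1] x-view keeps 52 columns → grid now 468
[2] z-view keeps 45 columns → grid now 261
[3] y-view keeps 49 columns → grid now 154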